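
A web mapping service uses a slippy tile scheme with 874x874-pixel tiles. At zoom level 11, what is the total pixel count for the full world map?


tiles per axis = 2^11 = 2048
total tiles = 2048^2 = 4194304
pixels per axis = 2048 * 874 = 1789952
total pixels = 1789952^2 = 3203928162304

3203928162304 pixels


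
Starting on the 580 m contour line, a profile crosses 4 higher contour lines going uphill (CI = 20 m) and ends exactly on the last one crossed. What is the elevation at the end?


elevation = 580 + 4 * 20 = 660 m

660 m


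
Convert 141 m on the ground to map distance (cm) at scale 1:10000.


map_cm = 141 * 100 / 10000 = 1.41 cm

1.41 cm


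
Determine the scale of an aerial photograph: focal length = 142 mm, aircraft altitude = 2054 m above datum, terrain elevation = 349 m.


scale = f / (H - h) = 142 mm / 1705 m = 142 / 1705000 = 1:12007

1:12007


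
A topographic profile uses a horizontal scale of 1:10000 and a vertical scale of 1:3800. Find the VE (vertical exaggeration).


VE = horizontal_scale / vertical_scale = 10000 / 3800 ≈ 2.6

2.6x


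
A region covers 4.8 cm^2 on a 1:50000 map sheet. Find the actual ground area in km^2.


ground_area = 4.8 * (50000/100)^2 = 1200000.0 m^2 = 1.2 km^2

1.2 km^2


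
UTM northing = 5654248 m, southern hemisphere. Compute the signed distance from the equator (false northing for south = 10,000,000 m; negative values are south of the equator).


For southern: actual = 5654248 - 10000000 = -4345752 m

-4345752 m


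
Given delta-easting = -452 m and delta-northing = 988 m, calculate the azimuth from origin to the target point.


az = atan2(-452, 988) = -24.6 deg
adjusted to 0-360: 335.4 degrees

335.4 degrees


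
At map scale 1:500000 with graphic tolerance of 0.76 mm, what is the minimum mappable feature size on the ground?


ground = 0.76 mm * 500000 / 1000 = 380.0 m

380.0 m


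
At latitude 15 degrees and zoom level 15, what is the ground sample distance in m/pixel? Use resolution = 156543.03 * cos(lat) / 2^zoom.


res = 156543.03 * cos(15) / 2^15 = 156543.03 * 0.96592583 / 32768 = 4.61 m/pixel

4.61 m/pixel


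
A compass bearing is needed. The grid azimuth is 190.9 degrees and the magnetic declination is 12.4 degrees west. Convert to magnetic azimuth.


magnetic azimuth = grid azimuth - declination (east +ve)
mag_az = 190.9 - -12.4 = 203.3 degrees

203.3 degrees


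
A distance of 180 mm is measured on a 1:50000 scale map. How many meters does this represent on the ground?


ground = 180 mm * 50000 / 1000 = 9000.0 m

9000.0 m


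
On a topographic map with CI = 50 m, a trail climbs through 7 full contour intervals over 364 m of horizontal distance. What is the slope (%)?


elevation change = 7 * 50 = 350 m
slope = 350 / 364 * 100 = 96.2%

96.2%


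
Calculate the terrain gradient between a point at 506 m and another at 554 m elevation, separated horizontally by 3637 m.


gradient = (554 - 506) / 3637 = 48 / 3637 = 0.0132

0.0132


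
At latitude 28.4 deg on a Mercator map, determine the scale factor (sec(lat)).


SF = 1 / cos(28.4) = 1 / 0.879649 = 1.137

1.137


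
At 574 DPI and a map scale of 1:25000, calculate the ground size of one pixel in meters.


pixel_cm = 2.54 / 574 ≈ 0.004425 cm
ground = pixel_cm * 25000 / 100 = 2.54 * 25000 / (574 * 100) = 63500 / 57400 ≈ 1.11 m

1.11 m


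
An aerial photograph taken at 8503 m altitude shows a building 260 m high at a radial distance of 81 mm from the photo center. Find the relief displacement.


d = h * r / H = 260 * 81 / 8503 = 2.48 mm

2.48 mm


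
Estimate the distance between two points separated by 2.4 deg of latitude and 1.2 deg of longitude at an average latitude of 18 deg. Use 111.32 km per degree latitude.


dlat_km = 2.4 * 111.32 = 267.168
dlon_km = 1.2 * 111.32 * cos(18) ≈ 127.046
dist = sqrt(267.168^2 + 127.046^2) ≈ 295.8 km

295.8 km


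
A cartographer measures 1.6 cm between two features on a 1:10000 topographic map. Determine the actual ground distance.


ground = 1.6 cm * 10000 / 100 = 160.0 m

160.0 m


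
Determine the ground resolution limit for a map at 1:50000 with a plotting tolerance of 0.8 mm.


ground = 0.8 mm * 50000 / 1000 = 40.0 m

40.0 m


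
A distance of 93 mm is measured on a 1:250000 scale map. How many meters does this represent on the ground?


ground = 93 mm * 250000 / 1000 = 23250.0 m

23250.0 m


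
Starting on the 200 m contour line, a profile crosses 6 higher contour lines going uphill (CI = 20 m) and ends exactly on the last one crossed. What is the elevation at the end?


elevation = 200 + 6 * 20 = 320 m

320 m


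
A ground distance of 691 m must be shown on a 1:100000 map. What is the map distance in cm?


map_cm = 691 * 100 / 100000 = 0.691 cm ≈ 0.69 cm

0.69 cm


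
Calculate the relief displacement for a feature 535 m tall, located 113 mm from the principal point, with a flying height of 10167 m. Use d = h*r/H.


d = h * r / H = 535 * 113 / 10167 = 5.95 mm

5.95 mm


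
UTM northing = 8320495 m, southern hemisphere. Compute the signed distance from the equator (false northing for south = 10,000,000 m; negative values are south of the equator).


For southern: actual = 8320495 - 10000000 = -1679505 m

-1679505 m


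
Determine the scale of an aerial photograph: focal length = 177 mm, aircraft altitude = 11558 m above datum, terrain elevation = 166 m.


scale = f / (H - h) = 177 mm / 11392 m = 177 / 11392000 = 1:64362

1:64362


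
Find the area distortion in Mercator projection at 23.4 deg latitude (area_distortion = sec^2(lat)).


area_distortion = 1/cos^2(23.4) = 1.187

1.187


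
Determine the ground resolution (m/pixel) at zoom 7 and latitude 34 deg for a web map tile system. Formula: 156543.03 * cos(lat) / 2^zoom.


res = 156543.03 * cos(34) / 2^7 = 156543.03 * 0.82903757 / 128 = 1013.91 m/pixel

1013.91 m/pixel


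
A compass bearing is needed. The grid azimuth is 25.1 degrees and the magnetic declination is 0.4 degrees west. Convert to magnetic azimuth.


magnetic azimuth = grid azimuth - declination (east +ve)
mag_az = 25.1 - -0.4 = 25.5 degrees

25.5 degrees


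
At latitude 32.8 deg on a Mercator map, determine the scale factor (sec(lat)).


SF = 1 / cos(32.8) = 1 / 0.840567 = 1.19

1.19


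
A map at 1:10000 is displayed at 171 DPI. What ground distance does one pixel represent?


pixel_cm = 2.54 / 171 ≈ 0.014854 cm
ground = pixel_cm * 10000 / 100 = 2.54 * 10000 / (171 * 100) = 25400 / 17100 ≈ 1.49 m

1.49 m


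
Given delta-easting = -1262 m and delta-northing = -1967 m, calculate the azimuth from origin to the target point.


az = atan2(-1262, -1967) = -147.3 deg
adjusted to 0-360: 212.7 degrees

212.7 degrees


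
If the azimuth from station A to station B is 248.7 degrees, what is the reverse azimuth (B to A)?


back azimuth = (248.7 + 180) mod 360 = 68.7 degrees

68.7 degrees


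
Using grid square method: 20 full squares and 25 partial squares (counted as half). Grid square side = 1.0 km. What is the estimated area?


effective squares = 20 + 25 * 0.5 = 32.5
area = 32.5 * 1.0 = 32.5 km^2

32.5 km^2


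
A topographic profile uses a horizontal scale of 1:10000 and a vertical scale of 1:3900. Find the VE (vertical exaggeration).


VE = horizontal_scale / vertical_scale = 10000 / 3900 ≈ 2.6

2.6x


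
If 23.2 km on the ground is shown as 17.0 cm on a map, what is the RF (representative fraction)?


ground = 23.2 km = 2320000 cm; RF denominator = ground / map = 2320000 / 17.0 ≈ 136471; RF = 1:136471

1:136471


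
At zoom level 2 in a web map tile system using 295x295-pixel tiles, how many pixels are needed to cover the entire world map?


tiles per axis = 2^2 = 4
total tiles = 4^2 = 16
pixels per axis = 4 * 295 = 1180
total pixels = 1180^2 = 1392400

1392400 pixels


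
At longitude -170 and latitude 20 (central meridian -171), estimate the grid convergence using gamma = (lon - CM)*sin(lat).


gamma = (-170 - -171) * sin(20) = 1 * 0.34202 = 0.342 degrees

0.342 degrees


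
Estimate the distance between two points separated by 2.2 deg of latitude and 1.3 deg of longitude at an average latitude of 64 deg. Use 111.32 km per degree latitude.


dlat_km = 2.2 * 111.32 = 244.904
dlon_km = 1.3 * 111.32 * cos(64) ≈ 63.439
dist = sqrt(244.904^2 + 63.439^2) ≈ 253.0 km

253.0 km


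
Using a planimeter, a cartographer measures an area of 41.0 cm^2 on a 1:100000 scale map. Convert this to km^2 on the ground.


ground_area = 41.0 * (100000/100)^2 = 41000000.0 m^2 = 41.0 km^2

41.0 km^2


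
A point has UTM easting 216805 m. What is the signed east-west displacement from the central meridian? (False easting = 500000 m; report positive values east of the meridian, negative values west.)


displacement = 216805 - 500000 = -283195 m

-283195 m


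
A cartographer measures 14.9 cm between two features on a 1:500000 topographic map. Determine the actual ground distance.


ground = 14.9 cm * 500000 / 100 = 74500.0 m = 74.5 km

74.5 km


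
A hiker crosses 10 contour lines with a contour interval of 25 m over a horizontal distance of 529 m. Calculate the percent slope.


elevation change = 10 * 25 = 250 m
slope = 250 / 529 * 100 = 47.3%

47.3%


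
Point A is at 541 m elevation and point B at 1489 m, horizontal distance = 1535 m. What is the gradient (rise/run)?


gradient = (1489 - 541) / 1535 = 948 / 1535 = 0.6176

0.6176


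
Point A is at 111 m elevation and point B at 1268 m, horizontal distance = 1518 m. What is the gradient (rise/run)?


gradient = (1268 - 111) / 1518 = 1157 / 1518 = 0.7622

0.7622


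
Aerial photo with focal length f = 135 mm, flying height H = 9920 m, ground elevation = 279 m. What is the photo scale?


scale = f / (H - h) = 135 mm / 9641 m = 135 / 9641000 = 1:71415

1:71415


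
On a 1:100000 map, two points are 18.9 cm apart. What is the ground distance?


ground = 18.9 cm * 100000 / 100 = 18900.0 m = 18.9 km

18.9 km


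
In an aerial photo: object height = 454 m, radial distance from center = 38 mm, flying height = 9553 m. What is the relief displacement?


d = h * r / H = 454 * 38 / 9553 = 1.81 mm

1.81 mm


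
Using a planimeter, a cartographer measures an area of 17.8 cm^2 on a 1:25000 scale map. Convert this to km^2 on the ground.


ground_area = 17.8 * (25000/100)^2 = 1112500.0 m^2 = 1.1125 km^2 ≈ 1.113 km^2

1.113 km^2


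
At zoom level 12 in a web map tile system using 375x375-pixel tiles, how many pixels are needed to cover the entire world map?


tiles per axis = 2^12 = 4096
total tiles = 4096^2 = 16777216
pixels per axis = 4096 * 375 = 1536000
total pixels = 1536000^2 = 2359296000000

2359296000000 pixels


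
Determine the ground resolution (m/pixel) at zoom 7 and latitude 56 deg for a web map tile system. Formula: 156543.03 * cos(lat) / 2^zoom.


res = 156543.03 * cos(56) / 2^7 = 156543.03 * 0.5591929 / 128 = 683.89 m/pixel

683.89 m/pixel


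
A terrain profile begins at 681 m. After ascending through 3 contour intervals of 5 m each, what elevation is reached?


elevation = 681 + 3 * 5 = 696 m

696 m


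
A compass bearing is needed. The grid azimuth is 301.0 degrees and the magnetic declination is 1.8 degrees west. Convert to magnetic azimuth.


magnetic azimuth = grid azimuth - declination (east +ve)
mag_az = 301.0 - -1.8 = 302.8 degrees

302.8 degrees


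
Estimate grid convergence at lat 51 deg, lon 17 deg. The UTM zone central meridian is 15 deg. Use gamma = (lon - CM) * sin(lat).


gamma = (17 - 15) * sin(51) = 2 * 0.777146 = 1.554 degrees

1.554 degrees


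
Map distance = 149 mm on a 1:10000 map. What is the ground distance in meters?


ground = 149 mm * 10000 / 1000 = 1490.0 m

1490.0 m


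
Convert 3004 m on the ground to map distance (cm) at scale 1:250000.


map_cm = 3004 * 100 / 250000 = 1.2016 cm ≈ 1.2 cm

1.2 cm


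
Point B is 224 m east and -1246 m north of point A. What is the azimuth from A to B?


az = atan2(224, -1246) = 169.8 deg
adjusted to 0-360: 169.8 degrees

169.8 degrees


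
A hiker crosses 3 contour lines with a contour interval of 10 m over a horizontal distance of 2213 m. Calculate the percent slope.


elevation change = 3 * 10 = 30 m
slope = 30 / 2213 * 100 = 1.4%

1.4%


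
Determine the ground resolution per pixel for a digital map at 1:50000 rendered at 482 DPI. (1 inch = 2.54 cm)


pixel_cm = 2.54 / 482 ≈ 0.00527 cm
ground = pixel_cm * 50000 / 100 = 2.54 * 50000 / (482 * 100) = 127000 / 48200 ≈ 2.63 m

2.63 m


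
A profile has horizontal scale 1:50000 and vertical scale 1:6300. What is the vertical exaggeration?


VE = horizontal_scale / vertical_scale = 50000 / 6300 ≈ 7.9

7.9x


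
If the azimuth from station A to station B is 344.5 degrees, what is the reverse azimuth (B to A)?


back azimuth = (344.5 + 180) mod 360 = 164.5 degrees

164.5 degrees


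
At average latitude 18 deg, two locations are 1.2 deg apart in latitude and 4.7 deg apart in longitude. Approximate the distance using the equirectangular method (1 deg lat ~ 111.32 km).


dlat_km = 1.2 * 111.32 = 133.584
dlon_km = 4.7 * 111.32 * cos(18) ≈ 497.597
dist = sqrt(133.584^2 + 497.597^2) ≈ 515.2 km

515.2 km


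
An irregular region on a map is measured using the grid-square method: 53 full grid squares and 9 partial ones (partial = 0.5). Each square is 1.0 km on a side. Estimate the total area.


effective squares = 53 + 9 * 0.5 = 57.5
area = 57.5 * 1.0 = 57.5 km^2

57.5 km^2


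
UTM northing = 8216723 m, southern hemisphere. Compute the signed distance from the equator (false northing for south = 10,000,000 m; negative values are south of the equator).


For southern: actual = 8216723 - 10000000 = -1783277 m

-1783277 m


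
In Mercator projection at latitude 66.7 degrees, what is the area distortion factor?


area_distortion = 1/cos^2(66.7) = 6.392

6.392


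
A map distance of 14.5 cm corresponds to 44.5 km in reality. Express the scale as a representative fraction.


ground = 44.5 km = 4450000 cm; RF denominator = ground / map = 4450000 / 14.5 ≈ 306897; RF = 1:306897

1:306897


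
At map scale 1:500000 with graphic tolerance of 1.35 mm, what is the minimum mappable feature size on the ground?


ground = 1.35 mm * 500000 / 1000 = 675.0 m

675.0 m


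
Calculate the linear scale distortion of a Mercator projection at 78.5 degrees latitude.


SF = 1 / cos(78.5) = 1 / 0.199368 = 5.016

5.016


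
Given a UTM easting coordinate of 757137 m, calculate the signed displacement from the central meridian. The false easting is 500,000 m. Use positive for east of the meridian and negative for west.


displacement = 757137 - 500000 = 257137 m

257137 m


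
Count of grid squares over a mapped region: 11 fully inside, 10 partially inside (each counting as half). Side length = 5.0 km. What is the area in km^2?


effective squares = 11 + 10 * 0.5 = 16.0
area = 16.0 * 25.0 = 400.0 km^2

400.0 km^2


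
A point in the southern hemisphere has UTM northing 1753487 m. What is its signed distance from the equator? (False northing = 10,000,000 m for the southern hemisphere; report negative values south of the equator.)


For southern: actual = 1753487 - 10000000 = -8246513 m

-8246513 m


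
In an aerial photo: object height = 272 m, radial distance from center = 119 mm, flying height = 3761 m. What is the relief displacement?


d = h * r / H = 272 * 119 / 3761 = 8.61 mm

8.61 mm


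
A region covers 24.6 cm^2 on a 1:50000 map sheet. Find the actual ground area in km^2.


ground_area = 24.6 * (50000/100)^2 = 6150000.0 m^2 = 6.15 km^2

6.15 km^2


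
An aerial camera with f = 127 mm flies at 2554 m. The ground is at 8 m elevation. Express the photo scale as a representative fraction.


scale = f / (H - h) = 127 mm / 2546 m = 127 / 2546000 = 1:20047

1:20047


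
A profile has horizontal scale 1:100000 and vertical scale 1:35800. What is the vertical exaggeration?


VE = horizontal_scale / vertical_scale = 100000 / 35800 ≈ 2.8

2.8x


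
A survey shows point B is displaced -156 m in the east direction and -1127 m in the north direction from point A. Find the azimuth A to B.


az = atan2(-156, -1127) = -172.1 deg
adjusted to 0-360: 187.9 degrees

187.9 degrees


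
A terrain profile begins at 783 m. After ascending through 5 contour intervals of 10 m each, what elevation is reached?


elevation = 783 + 5 * 10 = 833 m

833 m


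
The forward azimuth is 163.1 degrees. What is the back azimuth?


back azimuth = (163.1 + 180) mod 360 = 343.1 degrees

343.1 degrees


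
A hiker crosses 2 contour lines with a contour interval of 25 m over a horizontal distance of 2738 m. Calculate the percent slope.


elevation change = 2 * 25 = 50 m
slope = 50 / 2738 * 100 = 1.8%

1.8%


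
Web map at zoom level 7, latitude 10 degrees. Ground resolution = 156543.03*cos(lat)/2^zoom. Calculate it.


res = 156543.03 * cos(10) / 2^7 = 156543.03 * 0.98480775 / 128 = 1204.41 m/pixel

1204.41 m/pixel


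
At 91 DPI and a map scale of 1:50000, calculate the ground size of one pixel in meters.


pixel_cm = 2.54 / 91 ≈ 0.027912 cm
ground = pixel_cm * 50000 / 100 = 2.54 * 50000 / (91 * 100) = 127000 / 9100 ≈ 13.96 m

13.96 m


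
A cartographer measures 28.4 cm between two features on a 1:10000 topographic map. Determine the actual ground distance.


ground = 28.4 cm * 10000 / 100 = 2840.0 m = 2.84 km

2.84 km


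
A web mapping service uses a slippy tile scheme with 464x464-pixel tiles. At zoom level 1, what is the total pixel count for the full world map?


tiles per axis = 2^1 = 2
total tiles = 2^2 = 4
pixels per axis = 2 * 464 = 928
total pixels = 928^2 = 861184

861184 pixels


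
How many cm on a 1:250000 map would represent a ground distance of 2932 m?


map_cm = 2932 * 100 / 250000 = 1.1728 cm ≈ 1.17 cm

1.17 cm


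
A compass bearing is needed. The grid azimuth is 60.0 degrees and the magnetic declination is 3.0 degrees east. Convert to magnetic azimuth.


magnetic azimuth = grid azimuth - declination (east +ve)
mag_az = 60.0 - 3.0 = 57.0 degrees

57.0 degrees


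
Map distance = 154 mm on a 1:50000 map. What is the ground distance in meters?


ground = 154 mm * 50000 / 1000 = 7700.0 m

7700.0 m


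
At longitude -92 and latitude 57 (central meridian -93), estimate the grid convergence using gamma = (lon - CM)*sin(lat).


gamma = (-92 - -93) * sin(57) = 1 * 0.838671 = 0.839 degrees

0.839 degrees


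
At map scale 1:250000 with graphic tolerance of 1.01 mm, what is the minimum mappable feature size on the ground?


ground = 1.01 mm * 250000 / 1000 = 252.5 m

252.5 m


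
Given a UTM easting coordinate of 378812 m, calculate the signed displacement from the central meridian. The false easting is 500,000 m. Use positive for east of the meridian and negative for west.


displacement = 378812 - 500000 = -121188 m

-121188 m


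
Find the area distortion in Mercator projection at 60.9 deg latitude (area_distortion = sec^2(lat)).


area_distortion = 1/cos^2(60.9) = 4.228

4.228


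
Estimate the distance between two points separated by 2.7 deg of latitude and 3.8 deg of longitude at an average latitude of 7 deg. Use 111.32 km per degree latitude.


dlat_km = 2.7 * 111.32 = 300.564
dlon_km = 3.8 * 111.32 * cos(7) ≈ 419.863
dist = sqrt(300.564^2 + 419.863^2) ≈ 516.4 km

516.4 km


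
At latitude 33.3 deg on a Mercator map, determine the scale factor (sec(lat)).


SF = 1 / cos(33.3) = 1 / 0.835807 = 1.196

1.196


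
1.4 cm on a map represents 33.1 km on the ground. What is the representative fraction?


ground = 33.1 km = 3310000 cm; RF denominator = ground / map = 3310000 / 1.4 ≈ 2364286; RF = 1:2364286

1:2364286


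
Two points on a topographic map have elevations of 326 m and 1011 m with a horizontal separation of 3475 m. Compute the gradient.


gradient = (1011 - 326) / 3475 = 685 / 3475 = 0.1971

0.1971


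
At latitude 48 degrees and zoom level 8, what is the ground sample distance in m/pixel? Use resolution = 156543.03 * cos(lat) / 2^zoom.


res = 156543.03 * cos(48) / 2^8 = 156543.03 * 0.66913061 / 256 = 409.17 m/pixel

409.17 m/pixel


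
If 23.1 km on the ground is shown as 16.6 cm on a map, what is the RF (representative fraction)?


ground = 23.1 km = 2310000 cm; RF denominator = ground / map = 2310000 / 16.6 ≈ 139157; RF = 1:139157

1:139157


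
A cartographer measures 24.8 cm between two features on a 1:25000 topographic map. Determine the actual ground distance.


ground = 24.8 cm * 25000 / 100 = 6200.0 m = 6.2 km

6.2 km


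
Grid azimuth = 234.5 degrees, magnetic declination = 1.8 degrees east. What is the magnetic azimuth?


magnetic azimuth = grid azimuth - declination (east +ve)
mag_az = 234.5 - 1.8 = 232.7 degrees

232.7 degrees


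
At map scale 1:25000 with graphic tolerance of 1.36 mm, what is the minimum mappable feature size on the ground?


ground = 1.36 mm * 25000 / 1000 = 34.0 m

34.0 m


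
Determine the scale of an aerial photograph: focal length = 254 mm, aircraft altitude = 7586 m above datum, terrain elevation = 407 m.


scale = f / (H - h) = 254 mm / 7179 m = 254 / 7179000 = 1:28264

1:28264


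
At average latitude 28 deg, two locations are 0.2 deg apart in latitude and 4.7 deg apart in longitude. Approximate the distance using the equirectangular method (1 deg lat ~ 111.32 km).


dlat_km = 0.2 * 111.32 = 22.264
dlon_km = 4.7 * 111.32 * cos(28) ≈ 461.962
dist = sqrt(22.264^2 + 461.962^2) ≈ 462.5 km

462.5 km


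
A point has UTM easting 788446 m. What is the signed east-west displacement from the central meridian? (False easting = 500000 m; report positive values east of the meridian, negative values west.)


displacement = 788446 - 500000 = 288446 m

288446 m


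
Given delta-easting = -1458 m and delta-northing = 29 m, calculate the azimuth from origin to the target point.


az = atan2(-1458, 29) = -88.9 deg
adjusted to 0-360: 271.1 degrees

271.1 degrees


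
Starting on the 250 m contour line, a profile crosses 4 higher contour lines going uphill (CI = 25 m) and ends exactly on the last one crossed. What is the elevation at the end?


elevation = 250 + 4 * 25 = 350 m

350 m


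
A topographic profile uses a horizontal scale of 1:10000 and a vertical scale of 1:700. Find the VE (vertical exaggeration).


VE = horizontal_scale / vertical_scale = 10000 / 700 ≈ 14.3

14.3x


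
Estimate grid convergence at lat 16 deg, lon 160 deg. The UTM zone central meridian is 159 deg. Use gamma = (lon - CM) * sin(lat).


gamma = (160 - 159) * sin(16) = 1 * 0.275637 = 0.276 degrees

0.276 degrees


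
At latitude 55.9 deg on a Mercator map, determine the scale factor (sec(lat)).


SF = 1 / cos(55.9) = 1 / 0.560639 = 1.784

1.784


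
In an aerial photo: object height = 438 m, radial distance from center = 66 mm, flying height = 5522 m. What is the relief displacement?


d = h * r / H = 438 * 66 / 5522 = 5.24 mm

5.24 mm


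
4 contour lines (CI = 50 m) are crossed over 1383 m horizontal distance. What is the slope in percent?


elevation change = 4 * 50 = 200 m
slope = 200 / 1383 * 100 = 14.5%

14.5%


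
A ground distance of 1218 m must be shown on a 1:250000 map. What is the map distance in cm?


map_cm = 1218 * 100 / 250000 = 0.4872 cm ≈ 0.49 cm

0.49 cm


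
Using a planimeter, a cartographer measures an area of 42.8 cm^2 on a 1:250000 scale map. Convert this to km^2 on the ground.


ground_area = 42.8 * (250000/100)^2 = 267500000.0 m^2 = 267.5 km^2

267.5 km^2


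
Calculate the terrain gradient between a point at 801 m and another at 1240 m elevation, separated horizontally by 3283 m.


gradient = (1240 - 801) / 3283 = 439 / 3283 = 0.1337

0.1337


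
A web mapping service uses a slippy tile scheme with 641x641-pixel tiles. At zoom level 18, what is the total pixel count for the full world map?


tiles per axis = 2^18 = 262144
total tiles = 262144^2 = 68719476736
pixels per axis = 262144 * 641 = 168034304
total pixels = 168034304^2 = 28235527320764416

28235527320764416 pixels


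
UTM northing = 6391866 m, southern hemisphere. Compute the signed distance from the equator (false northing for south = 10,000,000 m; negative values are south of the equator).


For southern: actual = 6391866 - 10000000 = -3608134 m

-3608134 m


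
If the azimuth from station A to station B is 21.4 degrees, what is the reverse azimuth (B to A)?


back azimuth = (21.4 + 180) mod 360 = 201.4 degrees

201.4 degrees


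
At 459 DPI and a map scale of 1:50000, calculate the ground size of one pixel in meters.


pixel_cm = 2.54 / 459 ≈ 0.005534 cm
ground = pixel_cm * 50000 / 100 = 2.54 * 50000 / (459 * 100) = 127000 / 45900 ≈ 2.77 m

2.77 m


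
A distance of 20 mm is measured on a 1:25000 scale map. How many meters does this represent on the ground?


ground = 20 mm * 25000 / 1000 = 500.0 m

500.0 m


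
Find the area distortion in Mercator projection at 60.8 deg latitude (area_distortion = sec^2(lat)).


area_distortion = 1/cos^2(60.8) = 4.202

4.202


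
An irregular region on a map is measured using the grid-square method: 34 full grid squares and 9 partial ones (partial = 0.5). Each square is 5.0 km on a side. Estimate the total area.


effective squares = 34 + 9 * 0.5 = 38.5
area = 38.5 * 25.0 = 962.5 km^2

962.5 km^2


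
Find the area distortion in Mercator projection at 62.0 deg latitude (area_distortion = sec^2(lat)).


area_distortion = 1/cos^2(62.0) = 4.537

4.537


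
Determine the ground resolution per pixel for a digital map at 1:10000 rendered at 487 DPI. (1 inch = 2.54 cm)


pixel_cm = 2.54 / 487 ≈ 0.005216 cm
ground = pixel_cm * 10000 / 100 = 2.54 * 10000 / (487 * 100) = 25400 / 48700 ≈ 0.52 m

0.52 m


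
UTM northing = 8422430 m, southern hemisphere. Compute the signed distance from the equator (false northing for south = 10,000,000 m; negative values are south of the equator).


For southern: actual = 8422430 - 10000000 = -1577570 m

-1577570 m


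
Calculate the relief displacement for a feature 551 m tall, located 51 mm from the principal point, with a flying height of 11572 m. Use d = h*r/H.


d = h * r / H = 551 * 51 / 11572 = 2.43 mm

2.43 mm


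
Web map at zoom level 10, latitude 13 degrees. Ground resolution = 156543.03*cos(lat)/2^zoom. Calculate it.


res = 156543.03 * cos(13) / 2^10 = 156543.03 * 0.97437006 / 1024 = 148.96 m/pixel

148.96 m/pixel


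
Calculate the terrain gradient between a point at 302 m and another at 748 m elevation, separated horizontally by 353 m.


gradient = (748 - 302) / 353 = 446 / 353 = 1.2635

1.2635


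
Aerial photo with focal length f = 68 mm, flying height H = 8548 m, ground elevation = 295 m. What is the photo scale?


scale = f / (H - h) = 68 mm / 8253 m = 68 / 8253000 = 1:121368

1:121368


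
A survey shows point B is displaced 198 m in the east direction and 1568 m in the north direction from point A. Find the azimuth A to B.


az = atan2(198, 1568) = 7.2 deg
adjusted to 0-360: 7.2 degrees

7.2 degrees


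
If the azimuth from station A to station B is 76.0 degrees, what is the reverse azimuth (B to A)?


back azimuth = (76.0 + 180) mod 360 = 256.0 degrees

256.0 degrees


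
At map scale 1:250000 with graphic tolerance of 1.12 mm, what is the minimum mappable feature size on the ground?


ground = 1.12 mm * 250000 / 1000 = 280.0 m

280.0 m


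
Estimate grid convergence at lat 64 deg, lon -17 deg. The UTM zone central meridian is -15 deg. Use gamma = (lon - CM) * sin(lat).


gamma = (-17 - -15) * sin(64) = -2 * 0.898794 = -1.798 degrees

-1.798 degrees


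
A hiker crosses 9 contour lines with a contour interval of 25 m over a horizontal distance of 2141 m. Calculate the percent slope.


elevation change = 9 * 25 = 225 m
slope = 225 / 2141 * 100 = 10.5%

10.5%


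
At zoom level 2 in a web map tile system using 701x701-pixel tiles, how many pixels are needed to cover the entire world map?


tiles per axis = 2^2 = 4
total tiles = 4^2 = 16
pixels per axis = 4 * 701 = 2804
total pixels = 2804^2 = 7862416

7862416 pixels


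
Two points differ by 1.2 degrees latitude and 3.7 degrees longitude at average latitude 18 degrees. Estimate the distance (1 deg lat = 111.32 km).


dlat_km = 1.2 * 111.32 = 133.584
dlon_km = 3.7 * 111.32 * cos(18) ≈ 391.725
dist = sqrt(133.584^2 + 391.725^2) ≈ 413.9 km

413.9 km


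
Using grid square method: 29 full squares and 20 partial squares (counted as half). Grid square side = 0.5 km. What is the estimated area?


effective squares = 29 + 20 * 0.5 = 39.0
area = 39.0 * 0.25 = 9.75 km^2

9.75 km^2


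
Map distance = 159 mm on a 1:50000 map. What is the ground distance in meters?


ground = 159 mm * 50000 / 1000 = 7950.0 m

7950.0 m


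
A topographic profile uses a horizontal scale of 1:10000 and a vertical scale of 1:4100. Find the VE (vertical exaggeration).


VE = horizontal_scale / vertical_scale = 10000 / 4100 ≈ 2.4

2.4x


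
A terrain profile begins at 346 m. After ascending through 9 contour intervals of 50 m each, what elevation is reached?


elevation = 346 + 9 * 50 = 796 m

796 m


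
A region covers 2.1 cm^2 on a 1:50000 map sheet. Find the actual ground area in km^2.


ground_area = 2.1 * (50000/100)^2 = 525000.0 m^2 = 0.525 km^2

0.525 km^2


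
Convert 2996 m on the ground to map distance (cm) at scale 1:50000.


map_cm = 2996 * 100 / 50000 = 5.992 cm ≈ 5.99 cm

5.99 cm


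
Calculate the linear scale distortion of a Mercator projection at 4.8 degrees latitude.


SF = 1 / cos(4.8) = 1 / 0.996493 = 1.004

1.004


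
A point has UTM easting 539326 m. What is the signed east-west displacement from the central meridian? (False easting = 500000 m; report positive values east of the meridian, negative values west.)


displacement = 539326 - 500000 = 39326 m

39326 m


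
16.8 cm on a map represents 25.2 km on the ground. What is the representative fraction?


ground = 25.2 km = 2520000 cm; RF denominator = ground / map = 2520000 / 16.8 = 150000; RF = 1:150000

1:150000


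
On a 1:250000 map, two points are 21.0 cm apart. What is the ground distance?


ground = 21.0 cm * 250000 / 100 = 52500.0 m = 52.5 km

52.5 km


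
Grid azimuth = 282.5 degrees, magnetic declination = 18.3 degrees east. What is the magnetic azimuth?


magnetic azimuth = grid azimuth - declination (east +ve)
mag_az = 282.5 - 18.3 = 264.2 degrees

264.2 degrees


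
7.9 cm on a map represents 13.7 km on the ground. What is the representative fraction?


ground = 13.7 km = 1370000 cm; RF denominator = ground / map = 1370000 / 7.9 ≈ 173418; RF = 1:173418

1:173418


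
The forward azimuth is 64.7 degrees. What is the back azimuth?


back azimuth = (64.7 + 180) mod 360 = 244.7 degrees

244.7 degrees


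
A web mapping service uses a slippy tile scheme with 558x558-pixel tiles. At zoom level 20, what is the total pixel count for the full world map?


tiles per axis = 2^20 = 1048576
total tiles = 1048576^2 = 1099511627776
pixels per axis = 1048576 * 558 = 585105408
total pixels = 585105408^2 = 342348338470846464

342348338470846464 pixels


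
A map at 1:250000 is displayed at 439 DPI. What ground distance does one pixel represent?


pixel_cm = 2.54 / 439 ≈ 0.005786 cm
ground = pixel_cm * 250000 / 100 = 2.54 * 250000 / (439 * 100) = 635000 / 43900 ≈ 14.46 m

14.46 m


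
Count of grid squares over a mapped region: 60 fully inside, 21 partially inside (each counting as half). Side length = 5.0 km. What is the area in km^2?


effective squares = 60 + 21 * 0.5 = 70.5
area = 70.5 * 25.0 = 1762.5 km^2

1762.5 km^2


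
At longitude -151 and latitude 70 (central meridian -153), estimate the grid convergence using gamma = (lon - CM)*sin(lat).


gamma = (-151 - -153) * sin(70) = 2 * 0.939693 = 1.879 degrees

1.879 degrees


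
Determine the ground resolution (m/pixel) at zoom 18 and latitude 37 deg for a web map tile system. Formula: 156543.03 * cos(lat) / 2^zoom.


res = 156543.03 * cos(37) / 2^18 = 156543.03 * 0.79863551 / 262144 = 0.48 m/pixel

0.48 m/pixel


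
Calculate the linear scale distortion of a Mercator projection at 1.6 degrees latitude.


SF = 1 / cos(1.6) = 1 / 0.99961 = 1.0

1.0


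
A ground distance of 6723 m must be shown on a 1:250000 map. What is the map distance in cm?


map_cm = 6723 * 100 / 250000 = 2.6892 cm ≈ 2.69 cm

2.69 cm


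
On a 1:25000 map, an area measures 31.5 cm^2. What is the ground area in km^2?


ground_area = 31.5 * (25000/100)^2 = 1968750.0 m^2 = 1.96875 km^2 ≈ 1.969 km^2

1.969 km^2


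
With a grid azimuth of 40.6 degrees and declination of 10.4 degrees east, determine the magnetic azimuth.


magnetic azimuth = grid azimuth - declination (east +ve)
mag_az = 40.6 - 10.4 = 30.2 degrees

30.2 degrees


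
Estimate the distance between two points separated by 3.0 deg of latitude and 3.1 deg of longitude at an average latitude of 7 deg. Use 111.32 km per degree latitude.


dlat_km = 3.0 * 111.32 = 333.96
dlon_km = 3.1 * 111.32 * cos(7) ≈ 342.52
dist = sqrt(333.96^2 + 342.52^2) ≈ 478.4 km

478.4 km


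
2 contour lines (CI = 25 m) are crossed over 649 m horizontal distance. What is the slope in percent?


elevation change = 2 * 25 = 50 m
slope = 50 / 649 * 100 = 7.7%

7.7%


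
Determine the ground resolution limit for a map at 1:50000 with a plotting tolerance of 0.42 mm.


ground = 0.42 mm * 50000 / 1000 = 21.0 m

21.0 m


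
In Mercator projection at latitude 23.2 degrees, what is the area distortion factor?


area_distortion = 1/cos^2(23.2) = 1.184

1.184


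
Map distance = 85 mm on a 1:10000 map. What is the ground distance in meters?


ground = 85 mm * 10000 / 1000 = 850.0 m

850.0 m


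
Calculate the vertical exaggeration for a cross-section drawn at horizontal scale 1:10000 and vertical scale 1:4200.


VE = horizontal_scale / vertical_scale = 10000 / 4200 ≈ 2.4

2.4x


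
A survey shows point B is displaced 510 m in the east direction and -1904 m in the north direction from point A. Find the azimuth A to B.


az = atan2(510, -1904) = 165.0 deg
adjusted to 0-360: 165.0 degrees

165.0 degrees


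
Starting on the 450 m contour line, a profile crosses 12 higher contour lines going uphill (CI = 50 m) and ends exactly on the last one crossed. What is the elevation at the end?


elevation = 450 + 12 * 50 = 1050 m

1050 m


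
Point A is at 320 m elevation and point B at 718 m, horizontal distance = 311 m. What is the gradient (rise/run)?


gradient = (718 - 320) / 311 = 398 / 311 = 1.2797

1.2797


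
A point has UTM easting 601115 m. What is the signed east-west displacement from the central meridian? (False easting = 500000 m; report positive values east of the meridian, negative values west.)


displacement = 601115 - 500000 = 101115 m

101115 m


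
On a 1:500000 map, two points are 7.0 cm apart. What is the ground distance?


ground = 7.0 cm * 500000 / 100 = 35000.0 m = 35.0 km

35.0 km


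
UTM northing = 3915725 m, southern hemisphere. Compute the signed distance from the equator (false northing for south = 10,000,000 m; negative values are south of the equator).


For southern: actual = 3915725 - 10000000 = -6084275 m

-6084275 m


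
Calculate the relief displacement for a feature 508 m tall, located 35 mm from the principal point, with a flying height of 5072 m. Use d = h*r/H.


d = h * r / H = 508 * 35 / 5072 = 3.51 mm

3.51 mm


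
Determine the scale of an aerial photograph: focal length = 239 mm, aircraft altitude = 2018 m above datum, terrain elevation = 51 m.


scale = f / (H - h) = 239 mm / 1967 m = 239 / 1967000 = 1:8230

1:8230


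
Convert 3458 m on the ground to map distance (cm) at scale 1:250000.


map_cm = 3458 * 100 / 250000 = 1.3832 cm ≈ 1.38 cm

1.38 cm


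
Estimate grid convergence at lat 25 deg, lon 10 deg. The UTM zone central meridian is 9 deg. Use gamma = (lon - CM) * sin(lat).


gamma = (10 - 9) * sin(25) = 1 * 0.422618 = 0.423 degrees

0.423 degrees


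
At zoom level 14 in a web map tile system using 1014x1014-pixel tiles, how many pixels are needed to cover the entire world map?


tiles per axis = 2^14 = 16384
total tiles = 16384^2 = 268435456
pixels per axis = 16384 * 1014 = 16613376
total pixels = 16613376^2 = 276004262117376

276004262117376 pixels


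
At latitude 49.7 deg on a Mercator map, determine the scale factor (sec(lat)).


SF = 1 / cos(49.7) = 1 / 0.64679 = 1.546

1.546


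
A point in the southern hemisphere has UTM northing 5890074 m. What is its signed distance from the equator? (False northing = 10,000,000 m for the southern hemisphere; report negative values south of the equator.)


For southern: actual = 5890074 - 10000000 = -4109926 m

-4109926 m


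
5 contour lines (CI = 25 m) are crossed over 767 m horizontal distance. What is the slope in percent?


elevation change = 5 * 25 = 125 m
slope = 125 / 767 * 100 = 16.3%

16.3%


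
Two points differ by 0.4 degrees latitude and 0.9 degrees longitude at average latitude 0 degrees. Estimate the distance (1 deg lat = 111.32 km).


dlat_km = 0.4 * 111.32 = 44.528
dlon_km = 0.9 * 111.32 * cos(0) ≈ 100.188
dist = sqrt(44.528^2 + 100.188^2) ≈ 109.6 km

109.6 km


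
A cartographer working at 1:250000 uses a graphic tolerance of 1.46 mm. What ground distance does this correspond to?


ground = 1.46 mm * 250000 / 1000 = 365.0 m

365.0 m


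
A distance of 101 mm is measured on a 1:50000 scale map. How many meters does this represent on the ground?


ground = 101 mm * 50000 / 1000 = 5050.0 m

5050.0 m


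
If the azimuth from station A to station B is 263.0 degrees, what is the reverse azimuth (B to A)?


back azimuth = (263.0 + 180) mod 360 = 83.0 degrees

83.0 degrees


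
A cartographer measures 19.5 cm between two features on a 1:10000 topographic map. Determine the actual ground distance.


ground = 19.5 cm * 10000 / 100 = 1950.0 m = 1.95 km

1.95 km


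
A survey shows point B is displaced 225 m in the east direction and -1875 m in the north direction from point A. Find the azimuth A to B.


az = atan2(225, -1875) = 173.2 deg
adjusted to 0-360: 173.2 degrees

173.2 degrees


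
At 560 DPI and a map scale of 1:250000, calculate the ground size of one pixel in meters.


pixel_cm = 2.54 / 560 ≈ 0.004536 cm
ground = pixel_cm * 250000 / 100 = 2.54 * 250000 / (560 * 100) = 635000 / 56000 ≈ 11.34 m

11.34 m


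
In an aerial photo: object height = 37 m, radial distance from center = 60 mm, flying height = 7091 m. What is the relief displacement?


d = h * r / H = 37 * 60 / 7091 = 0.31 mm

0.31 mm


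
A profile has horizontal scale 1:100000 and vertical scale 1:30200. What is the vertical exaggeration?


VE = horizontal_scale / vertical_scale = 100000 / 30200 ≈ 3.3

3.3x


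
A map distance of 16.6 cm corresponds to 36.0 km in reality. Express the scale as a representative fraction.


ground = 36.0 km = 3600000 cm; RF denominator = ground / map = 3600000 / 16.6 ≈ 216867; RF = 1:216867

1:216867


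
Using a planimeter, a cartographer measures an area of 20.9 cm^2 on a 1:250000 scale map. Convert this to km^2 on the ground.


ground_area = 20.9 * (250000/100)^2 = 130625000.0 m^2 = 130.625 km^2

130.625 km^2
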